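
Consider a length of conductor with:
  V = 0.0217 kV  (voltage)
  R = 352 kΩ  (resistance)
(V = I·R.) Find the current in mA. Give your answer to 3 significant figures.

0.0616 mA

From Ohm's law: I = V/R.
V = 0.0217 kV = 21.70 V; R = 352 kΩ = 3.520×10^5 Ω.
I = 6.165×10^-5 A
6.165×10^-5 A × (1 mA / 0.001000 A) = 0.06165 mA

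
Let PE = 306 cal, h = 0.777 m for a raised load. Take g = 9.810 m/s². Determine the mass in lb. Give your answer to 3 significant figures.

Solving PE = m·g·h for m: m = PE/(g·h).
PE = 306 cal = 1280 J; h = 0.777 m; g = 9.810 m/s².
m = 168.0 kg
168.0 kg × (1 lb / 0.4536 kg) = 370.3 lb

370 lb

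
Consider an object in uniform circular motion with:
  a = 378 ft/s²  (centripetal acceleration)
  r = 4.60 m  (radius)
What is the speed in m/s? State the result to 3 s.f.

Rearranging a = v²/r for v: v = √(a·r).
a = 378 ft/s² = 115.2 m/s²; r = 4.60 m.
v = 23.02 m/s

23.0 m/s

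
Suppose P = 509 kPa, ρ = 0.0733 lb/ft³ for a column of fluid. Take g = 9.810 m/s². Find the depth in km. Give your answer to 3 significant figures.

Solving P = ρ·g·h for h: h = P/(ρ·g).
P = 509 kPa = 5.090×10^5 Pa; ρ = 0.0733 lb/ft³ = 1.174 kg/m³; g = 9.810 m/s².
h = 44190 m
44190 m × (1 km / 1000 m) = 44.19 km

44.2 km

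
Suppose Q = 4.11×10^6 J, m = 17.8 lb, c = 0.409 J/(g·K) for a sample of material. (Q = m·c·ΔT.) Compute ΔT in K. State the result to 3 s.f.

Rearranging Q = m·c·ΔT for ΔT: ΔT = Q/(m·c).
Q = 4.11×10^6 J; m = 17.8 lb = 8.074 kg; c = 0.409 J/(g·K) = 409.0 J/(kg·K).
ΔT = 1245 K

1240 K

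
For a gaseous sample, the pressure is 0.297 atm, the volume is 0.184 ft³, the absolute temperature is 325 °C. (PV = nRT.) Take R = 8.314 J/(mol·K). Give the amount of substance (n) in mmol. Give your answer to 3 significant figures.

31.5 mmol

From the ideal-gas law: n = PV/(RT).
P = 0.297 atm = 30094 Pa; V = 0.184 ft³ = 0.005210 m³; T = 325 °C = 598.1 K; R = 8.314 J/(mol·K).
n = 0.03153 mol
0.03153 mol × (1 mmol / 0.001000 mol) = 31.53 mmol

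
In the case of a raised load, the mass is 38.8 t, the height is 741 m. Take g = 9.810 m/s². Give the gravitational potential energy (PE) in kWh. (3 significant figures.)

78.3 kWh

PE is given directly by: PE = mgh.
m = 38.8 t = 38800 kg; h = 741 m; g = 9.810 m/s².
PE = 2.820×10^8 J  (the unit combination reduces to kg·m²/s² = J)
2.820×10^8 J × (1 kWh / 3.600×10^6 J) = 78.35 kWh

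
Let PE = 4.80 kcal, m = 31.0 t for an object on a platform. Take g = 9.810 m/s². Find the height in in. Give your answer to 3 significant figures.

2.60 in

Rearranging PE = m·g·h for h: h = PE/(m·g).
PE = 4.80 kcal = 20083 J; m = 31.0 t = 31000 kg; g = 9.810 m/s².
h = 0.06604 m
0.06604 m × (1 in / 0.02540 m) = 2.600 in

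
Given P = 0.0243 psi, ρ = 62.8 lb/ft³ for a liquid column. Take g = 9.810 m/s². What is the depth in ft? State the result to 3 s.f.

Rearranging: h = P/(ρ·g).
P = 0.0243 psi = 167.5 Pa; ρ = 62.8 lb/ft³ = 1006 kg/m³; g = 9.810 m/s².
h = 0.01698 m
0.01698 m × (1 ft / 0.3048 m) = 0.05570 ft

0.0557 ft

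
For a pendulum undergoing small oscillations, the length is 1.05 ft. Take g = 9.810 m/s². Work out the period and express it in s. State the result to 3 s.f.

1.13 s

T is given directly by: T = 2π√(L/g).
L = 1.05 ft = 0.3200 m; g = 9.810 m/s².
T = 1.135 s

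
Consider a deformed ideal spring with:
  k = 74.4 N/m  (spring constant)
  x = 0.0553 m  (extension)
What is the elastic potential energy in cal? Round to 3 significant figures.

0.0272 cal

Directly: U = ½kx².
k = 74.4 N/m; x = 0.0553 m.
U = 0.1138 J
0.1138 J × (1 cal / 4.184 J) = 0.02719 cal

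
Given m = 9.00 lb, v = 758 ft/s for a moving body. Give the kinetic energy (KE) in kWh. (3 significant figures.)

0.0303 kWh

KE is given directly by: KE = ½mv².
m = 9.00 lb = 4.082 kg; v = 758 ft/s = 231.0 m/s.
KE = 1.090×10^5 J
1.090×10^5 J × (1 kWh / 3.600×10^6 J) = 0.03027 kWh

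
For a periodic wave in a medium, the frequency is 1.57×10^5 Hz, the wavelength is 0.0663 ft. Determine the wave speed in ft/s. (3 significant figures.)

Directly: v = fλ.
f = 1.57×10^5 Hz; λ = 0.0663 ft = 0.02021 m.
v = 3173 m/s
3173 m/s × (1 ft/s / 0.3048 m/s) = 10409 ft/s

10400 ft/s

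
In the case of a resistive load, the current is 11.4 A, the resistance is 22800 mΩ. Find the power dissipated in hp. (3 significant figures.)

3.97 hp

P is given directly by: P = I²R.
I = 11.4 A; R = 22800 mΩ = 22.80 Ω.
P = 2963 W  (the unit combination reduces to kg·m²/s³ = W)
2963 W × (1 hp / 745.7 W) = 3.974 hp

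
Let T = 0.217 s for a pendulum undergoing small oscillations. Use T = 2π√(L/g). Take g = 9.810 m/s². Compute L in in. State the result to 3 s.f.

Rearranging: L = g·(T/2π)².
T = 0.217 s; g = 9.810 m/s².
L = 0.01170 m
0.01170 m × (1 in / 0.02540 m) = 0.4607 in

0.461 in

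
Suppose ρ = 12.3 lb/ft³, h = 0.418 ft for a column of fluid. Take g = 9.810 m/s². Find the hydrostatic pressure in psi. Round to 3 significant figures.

P is given directly by: P = ρgh.
ρ = 12.3 lb/ft³ = 197.0 kg/m³; h = 0.418 ft = 0.1274 m; g = 9.810 m/s².
P = 246.3 Pa
246.3 Pa × (1 psi / 6895 Pa) = 0.03572 psi

0.0357 psi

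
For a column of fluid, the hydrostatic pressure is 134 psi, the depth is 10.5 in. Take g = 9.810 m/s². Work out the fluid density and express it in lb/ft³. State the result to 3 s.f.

Solving P = ρ·g·h for ρ: ρ = P/(g·h).
P = 134 psi = 9.239×10^5 Pa; h = 10.5 in = 0.2667 m; g = 9.810 m/s².
ρ = 3.531×10^5 kg/m³
3.531×10^5 kg/m³ × (1 lb/ft³ / 16.02 kg/m³) = 22045 lb/ft³

22000 lb/ft³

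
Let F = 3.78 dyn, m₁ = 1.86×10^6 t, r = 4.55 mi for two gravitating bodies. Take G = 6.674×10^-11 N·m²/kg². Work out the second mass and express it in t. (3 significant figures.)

16.3 t

Solving F = G·m₁·m₂/r² for m₂: m₂ = F·r²/(G·m₁).
F = 3.78 dyn = 3.780×10^-5 N; m₁ = 1.86×10^6 t = 1.860×10^9 kg; r = 4.55 mi = 7323 m; G = 6.674×10^-11 N·m²/kg².
m₂ = 16327 kg
16327 kg × (1 t / 1000 kg) = 16.33 t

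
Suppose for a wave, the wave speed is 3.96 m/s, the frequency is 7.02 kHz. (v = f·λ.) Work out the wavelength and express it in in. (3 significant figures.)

Rearranging v = f·λ for λ: λ = v/f.
v = 3.96 m/s; f = 7.02 kHz = 7020 Hz.
λ = 5.641×10^-4 m
5.641×10^-4 m × (1 in / 0.02540 m) = 0.02221 in

0.0222 in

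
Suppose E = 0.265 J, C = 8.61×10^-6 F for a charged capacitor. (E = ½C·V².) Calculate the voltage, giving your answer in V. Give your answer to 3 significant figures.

248 V

Rearranging E = ½C·V² for V: V = √(2E/C).
E = 0.265 J; C = 8.61×10^-6 F.
V = 248.1 V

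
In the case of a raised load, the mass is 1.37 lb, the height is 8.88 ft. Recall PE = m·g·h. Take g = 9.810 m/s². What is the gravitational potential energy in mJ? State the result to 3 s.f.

16500 mJ

PE is given directly by: PE = mgh.
m = 1.37 lb = 0.6214 kg; h = 8.88 ft = 2.707 m; g = 9.810 m/s².
PE = 16.50 J
16.50 J × (1 mJ / 0.001000 J) = 16500 mJ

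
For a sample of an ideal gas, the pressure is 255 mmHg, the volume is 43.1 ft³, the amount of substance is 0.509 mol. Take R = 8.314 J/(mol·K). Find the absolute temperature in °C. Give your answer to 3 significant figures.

From the ideal-gas law: T = PV/(nR).
P = 255 mmHg = 33997 Pa; V = 43.1 ft³ = 1.220 m³; n = 0.509 mol; R = 8.314 J/(mol·K).
T = 9805 K
9805 K − 273.15 = 9532 °C

9530 °C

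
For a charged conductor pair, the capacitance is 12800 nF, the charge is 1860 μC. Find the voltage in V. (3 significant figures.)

Rearranging: V = Q/C.
C = 12800 nF = 1.280×10^-5 F; Q = 1860 μC = 0.001860 C.
V = 145.3 V  (the unit combination reduces to kg·m²/(A·s³) = V)

145 V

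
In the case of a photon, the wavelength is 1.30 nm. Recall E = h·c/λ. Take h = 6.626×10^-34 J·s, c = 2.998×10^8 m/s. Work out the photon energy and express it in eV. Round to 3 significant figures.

Directly: E = hc/λ.
λ = 1.30 nm = 1.300×10^-9 m; h = 6.626×10^-34 J·s; c = 2.998×10^8 m/s.
E = 1.528×10^-16 J
1.528×10^-16 J × (1 eV / 1.602×10^-19 J) = 953.7 eV

954 eV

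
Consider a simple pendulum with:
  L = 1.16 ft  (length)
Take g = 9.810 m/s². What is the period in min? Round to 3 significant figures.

0.0199 min

Directly: T = 2π√(L/g).
L = 1.16 ft = 0.3536 m; g = 9.810 m/s².
T = 1.193 s
1.193 s × (1 min / 60.00 s) = 0.01988 min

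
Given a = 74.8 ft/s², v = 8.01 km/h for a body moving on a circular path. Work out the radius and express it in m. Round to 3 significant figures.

Rearranging a = v²/r for r: r = v²/a.
a = 74.8 ft/s² = 22.80 m/s²; v = 8.01 km/h = 2.225 m/s.
r = 0.2171 m

0.217 m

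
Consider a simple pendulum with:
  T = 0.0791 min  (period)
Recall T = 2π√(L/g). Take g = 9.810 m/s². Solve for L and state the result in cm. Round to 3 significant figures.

Rearranging T = 2π√(L/g) for L: L = g·(T/2π)².
T = 0.0791 min = 4.746 s; g = 9.810 m/s².
L = 5.597 m
5.597 m × (1 cm / 0.01000 m) = 559.7 cm

560 cm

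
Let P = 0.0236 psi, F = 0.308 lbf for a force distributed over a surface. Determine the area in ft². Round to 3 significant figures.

Solving P = F/A for A: A = F/P.
P = 0.0236 psi = 162.7 Pa; F = 0.308 lbf = 1.370 N.
A = 0.008420 m²
0.008420 m² × (1 ft² / 0.09290 m²) = 0.09063 ft²

0.0906 ft²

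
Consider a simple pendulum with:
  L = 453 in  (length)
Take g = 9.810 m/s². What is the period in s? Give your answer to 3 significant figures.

6.80 s

T is given directly by: T = 2π√(L/g).
L = 453 in = 11.51 m; g = 9.810 m/s².
T = 6.805 s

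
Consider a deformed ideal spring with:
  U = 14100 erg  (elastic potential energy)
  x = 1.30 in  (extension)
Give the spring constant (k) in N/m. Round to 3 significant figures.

Rearranging: k = 2U/x².
U = 14100 erg = 0.001410 J; x = 1.30 in = 0.03302 m.
k = 2.586 N/m

2.59 N/m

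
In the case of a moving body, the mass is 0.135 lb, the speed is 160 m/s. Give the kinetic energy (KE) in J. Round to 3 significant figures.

784 J

Directly: KE = ½mv².
m = 0.135 lb = 0.06123 kg; v = 160 m/s.
KE = 783.8 J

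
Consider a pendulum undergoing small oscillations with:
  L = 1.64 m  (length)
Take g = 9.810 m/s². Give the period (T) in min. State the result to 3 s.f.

T is given directly by: T = 2π√(L/g).
L = 1.64 m; g = 9.810 m/s².
T = 2.569 s
2.569 s × (1 min / 60.00 s) = 0.04282 min

0.0428 min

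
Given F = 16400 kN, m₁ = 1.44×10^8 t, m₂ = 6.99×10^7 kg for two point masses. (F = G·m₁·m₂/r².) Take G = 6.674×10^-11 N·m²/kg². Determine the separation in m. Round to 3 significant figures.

Solving F = G·m₁·m₂/r² for r: r = √(G·m₁m₂/F).
F = 16400 kN = 1.640×10^7 N; m₁ = 1.44×10^8 t = 1.440×10^11 kg; m₂ = 6.99×10^7 kg; G = 6.674×10^-11 N·m²/kg².
r = 6.400 m

6.40 m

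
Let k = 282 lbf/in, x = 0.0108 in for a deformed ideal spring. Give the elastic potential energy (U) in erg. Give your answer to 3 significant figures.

Directly: U = ½kx².
k = 282 lbf/in = 49386 N/m; x = 0.0108 in = 2.743×10^-4 m.
U = 0.001858 J
0.001858 J × (1 erg / 1.000×10^-7 J) = 18582 erg

18600 erg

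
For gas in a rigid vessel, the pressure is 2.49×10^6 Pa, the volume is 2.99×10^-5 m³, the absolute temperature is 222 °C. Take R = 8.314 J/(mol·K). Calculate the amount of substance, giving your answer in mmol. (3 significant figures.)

18.1 mmol

From the ideal-gas law: n = PV/(RT).
P = 2.49×10^6 Pa; V = 2.99×10^-5 m³; T = 222 °C = 495.1 K; R = 8.314 J/(mol·K).
n = 0.01809 mol
0.01809 mol × (1 mmol / 0.001000 mol) = 18.09 mmol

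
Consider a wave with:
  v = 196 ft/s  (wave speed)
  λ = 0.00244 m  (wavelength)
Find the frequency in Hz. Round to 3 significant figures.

Solving v = f·λ for f: f = v/λ.
v = 196 ft/s = 59.74 m/s; λ = 0.00244 m.
f = 24484 Hz

24500 Hz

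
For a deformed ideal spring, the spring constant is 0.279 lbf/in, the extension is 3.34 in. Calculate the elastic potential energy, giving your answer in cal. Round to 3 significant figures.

0.0420 cal

Directly: U = ½kx².
k = 0.279 lbf/in = 48.86 N/m; x = 3.34 in = 0.08484 m.
U = 0.1758 J
0.1758 J × (1 cal / 4.184 J) = 0.04202 cal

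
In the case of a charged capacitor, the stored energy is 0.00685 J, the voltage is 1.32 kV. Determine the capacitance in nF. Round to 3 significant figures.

7.86 nF

Solving E = ½C·V² for C: C = 2E/V².
E = 0.00685 J; V = 1.32 kV = 1320 V.
C = 7.863×10^-9 F
7.863×10^-9 F × (1 nF / 1.000×10^-9 F) = 7.863 nF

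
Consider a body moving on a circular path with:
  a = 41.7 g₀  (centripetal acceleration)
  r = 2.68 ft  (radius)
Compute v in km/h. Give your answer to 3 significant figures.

65.8 km/h

Solving a = v²/r for v: v = √(a·r).
a = 41.7 g₀ = 408.9 m/s²; r = 2.68 ft = 0.8169 m.
v = 18.28 m/s
18.28 m/s × (1 km/h / 0.2778 m/s) = 65.80 km/h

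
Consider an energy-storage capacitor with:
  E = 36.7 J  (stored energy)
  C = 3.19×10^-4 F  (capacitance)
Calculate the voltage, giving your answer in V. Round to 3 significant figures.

Rearranging: V = √(2E/C).
E = 36.7 J; C = 3.19×10^-4 F.
V = 479.7 V

480 V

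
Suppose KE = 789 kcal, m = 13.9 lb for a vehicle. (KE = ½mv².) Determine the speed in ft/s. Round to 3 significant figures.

Solving KE = ½mv² for v: v = √(2·KE/m).
KE = 789 kcal = 3.301×10^6 J; m = 13.9 lb = 6.305 kg.
v = 1023 m/s
1023 m/s × (1 ft/s / 0.3048 m/s) = 3357 ft/s

3360 ft/s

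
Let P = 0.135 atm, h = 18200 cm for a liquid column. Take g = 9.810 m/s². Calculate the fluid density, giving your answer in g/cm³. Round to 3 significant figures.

Rearranging: ρ = P/(g·h).
P = 0.135 atm = 13679 Pa; h = 18200 cm = 182.0 m; g = 9.810 m/s².
ρ = 7.661 kg/m³
7.661 kg/m³ × (1 g/cm³ / 1000 kg/m³) = 0.007661 g/cm³

0.00766 g/cm³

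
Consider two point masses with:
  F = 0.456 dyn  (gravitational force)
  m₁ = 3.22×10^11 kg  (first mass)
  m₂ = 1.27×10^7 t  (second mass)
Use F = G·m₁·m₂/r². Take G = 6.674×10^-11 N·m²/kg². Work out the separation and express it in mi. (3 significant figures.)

1.52×10^5 mi

Rearranging F = G·m₁·m₂/r² for r: r = √(G·m₁m₂/F).
F = 0.456 dyn = 4.560×10^-6 N; m₁ = 3.22×10^11 kg; m₂ = 1.27×10^7 t = 1.270×10^10 kg; G = 6.674×10^-11 N·m²/kg².
r = 2.446×10^8 m
2.446×10^8 m × (1 mi / 1609 m) = 1.520×10^5 mi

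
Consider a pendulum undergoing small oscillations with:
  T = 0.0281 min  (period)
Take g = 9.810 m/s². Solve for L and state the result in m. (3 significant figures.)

0.706 m

Solving T = 2π√(L/g) for L: L = g·(T/2π)².
T = 0.0281 min = 1.686 s; g = 9.810 m/s².
L = 0.7064 m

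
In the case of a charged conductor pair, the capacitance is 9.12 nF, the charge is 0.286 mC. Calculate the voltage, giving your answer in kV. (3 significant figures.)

31.4 kV

Rearranging C = Q/V for V: V = Q/C.
C = 9.12 nF = 9.120×10^-9 F; Q = 0.286 mC = 2.860×10^-4 C.
V = 31360 V
31360 V × (1 kV / 1000 V) = 31.36 kV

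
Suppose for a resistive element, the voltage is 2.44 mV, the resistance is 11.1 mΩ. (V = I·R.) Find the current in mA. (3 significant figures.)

220 mA

Rearranging: I = V/R.
V = 2.44 mV = 0.002440 V; R = 11.1 mΩ = 0.01110 Ω.
I = 0.2198 A
0.2198 A × (1 mA / 0.001000 A) = 219.8 mA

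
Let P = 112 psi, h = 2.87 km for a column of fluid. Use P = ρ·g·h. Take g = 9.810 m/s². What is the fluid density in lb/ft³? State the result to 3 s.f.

Solving P = ρ·g·h for ρ: ρ = P/(g·h).
P = 112 psi = 7.722×10^5 Pa; h = 2.87 km = 2870 m; g = 9.810 m/s².
ρ = 27.43 kg/m³
27.43 kg/m³ × (1 lb/ft³ / 16.02 kg/m³) = 1.712 lb/ft³

1.71 lb/ft³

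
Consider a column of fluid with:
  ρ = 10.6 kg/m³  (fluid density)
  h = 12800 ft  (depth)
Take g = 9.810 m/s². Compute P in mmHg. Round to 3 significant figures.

3040 mmHg

P is given directly by: P = ρgh.
ρ = 10.6 kg/m³; h = 12800 ft = 3901 m; g = 9.810 m/s².
P = 4.057×10^5 Pa  (the unit combination reduces to kg/(m·s²) = Pa)
4.057×10^5 Pa × (1 mmHg / 133.3 Pa) = 3043 mmHg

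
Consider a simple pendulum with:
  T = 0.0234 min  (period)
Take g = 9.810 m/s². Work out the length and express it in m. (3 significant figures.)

0.490 m

Rearranging T = 2π√(L/g) for L: L = g·(T/2π)².
T = 0.0234 min = 1.404 s; g = 9.810 m/s².
L = 0.4898 m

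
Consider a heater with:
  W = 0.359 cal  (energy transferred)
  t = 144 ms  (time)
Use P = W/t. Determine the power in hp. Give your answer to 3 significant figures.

0.0140 hp

P is given directly by: P = W/t.
W = 0.359 cal = 1.502 J; t = 144 ms = 0.1440 s.
P = 10.43 W
10.43 W × (1 hp / 745.7 W) = 0.01399 hp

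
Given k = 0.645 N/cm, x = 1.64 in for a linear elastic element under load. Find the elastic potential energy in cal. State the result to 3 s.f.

0.0134 cal

U is given directly by: U = ½kx².
k = 0.645 N/cm = 64.50 N/m; x = 1.64 in = 0.04166 m.
U = 0.05596 J
0.05596 J × (1 cal / 4.184 J) = 0.01337 cal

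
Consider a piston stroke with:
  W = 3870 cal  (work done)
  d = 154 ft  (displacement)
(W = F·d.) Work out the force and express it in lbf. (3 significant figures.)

Rearranging W = F·d for F: F = W/d.
W = 3870 cal = 16192 J; d = 154 ft = 46.94 m.
F = 345.0 N  (the unit combination reduces to kg·m/s² = N)
345.0 N × (1 lbf / 4.448 N) = 77.55 lbf

77.5 lbf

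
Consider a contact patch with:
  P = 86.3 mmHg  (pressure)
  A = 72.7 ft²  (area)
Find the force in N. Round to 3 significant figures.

Solving P = F/A for F: F = P·A.
P = 86.3 mmHg = 11506 Pa; A = 72.7 ft² = 6.754 m².
F = 77710 N

77700 N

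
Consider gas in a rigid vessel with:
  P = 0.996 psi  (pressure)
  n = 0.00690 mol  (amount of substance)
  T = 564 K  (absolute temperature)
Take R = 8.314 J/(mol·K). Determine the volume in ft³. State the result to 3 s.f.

Solving PV = nRT for V: V = nRT/P.
P = 0.996 psi = 6867 Pa; n = 0.00690 mol; T = 564 K; R = 8.314 J/(mol·K).
V = 0.004712 m³
0.004712 m³ × (1 ft³ / 0.02832 m³) = 0.1664 ft³

0.166 ft³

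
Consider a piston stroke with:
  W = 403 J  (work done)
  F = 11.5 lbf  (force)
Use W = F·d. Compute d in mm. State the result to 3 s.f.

7880 mm

Solving W = F·d for d: d = W/F.
W = 403 J; F = 11.5 lbf = 51.15 N.
d = 7.878 m
7.878 m × (1 mm / 0.001000 m) = 7878 mm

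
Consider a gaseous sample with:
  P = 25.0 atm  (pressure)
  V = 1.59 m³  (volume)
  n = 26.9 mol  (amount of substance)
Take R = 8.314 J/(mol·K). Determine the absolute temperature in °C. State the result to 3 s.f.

Rearranging: T = PV/(nR).
P = 25.0 atm = 2.533×10^6 Pa; V = 1.59 m³; n = 26.9 mol; R = 8.314 J/(mol·K).
T = 18009 K
18009 K − 273.15 = 17736 °C

17700 °C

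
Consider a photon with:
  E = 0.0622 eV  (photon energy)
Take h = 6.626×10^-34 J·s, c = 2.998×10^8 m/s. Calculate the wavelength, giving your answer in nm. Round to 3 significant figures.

19900 nm

Rearranging: λ = hc/E.
E = 0.0622 eV = 9.966×10^-21 J; h = 6.626×10^-34 J·s; c = 2.998×10^8 m/s.
λ = 1.993×10^-5 m
1.993×10^-5 m × (1 nm / 1.000×10^-9 m) = 19933 nm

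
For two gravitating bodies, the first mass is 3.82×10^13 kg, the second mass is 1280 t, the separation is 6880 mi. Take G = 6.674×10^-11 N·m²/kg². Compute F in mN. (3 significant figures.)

0.0266 mN

Directly: F = Gm₁m₂/r².
m₁ = 3.82×10^13 kg; m₂ = 1280 t = 1.280×10^6 kg; r = 6880 mi = 1.107×10^7 m; G = 6.674×10^-11 N·m²/kg².
F = 2.662×10^-5 N  (the unit combination reduces to kg·m/s² = N)
2.662×10^-5 N × (1 mN / 0.001000 N) = 0.02662 mN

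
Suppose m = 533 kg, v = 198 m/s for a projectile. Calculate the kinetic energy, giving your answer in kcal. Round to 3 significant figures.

Directly: KE = ½mv².
m = 533 kg; v = 198 m/s.
KE = 1.045×10^7 J
1.045×10^7 J × (1 kcal / 4184 J) = 2497 kcal

2500 kcal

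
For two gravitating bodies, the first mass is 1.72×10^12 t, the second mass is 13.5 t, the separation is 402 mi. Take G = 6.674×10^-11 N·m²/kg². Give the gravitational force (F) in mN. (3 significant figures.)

3.70 mN

From Newton's law of gravitation: F = Gm₁m₂/r².
m₁ = 1.72×10^12 t = 1.720×10^15 kg; m₂ = 13.5 t = 13500 kg; r = 402 mi = 6.470×10^5 m; G = 6.674×10^-11 N·m²/kg².
F = 0.003703 N
0.003703 N × (1 mN / 0.001000 N) = 3.703 mN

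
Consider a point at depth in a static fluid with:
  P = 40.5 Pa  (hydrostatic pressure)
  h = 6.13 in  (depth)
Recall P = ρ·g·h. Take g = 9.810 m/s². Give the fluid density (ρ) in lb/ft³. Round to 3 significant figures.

1.66 lb/ft³

Solving P = ρ·g·h for ρ: ρ = P/(g·h).
P = 40.5 Pa; h = 6.13 in = 0.1557 m; g = 9.810 m/s².
ρ = 26.52 kg/m³
26.52 kg/m³ × (1 lb/ft³ / 16.02 kg/m³) = 1.655 lb/ft³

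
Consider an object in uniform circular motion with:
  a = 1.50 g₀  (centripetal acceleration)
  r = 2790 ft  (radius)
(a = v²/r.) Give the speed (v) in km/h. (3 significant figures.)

403 km/h

Rearranging a = v²/r for v: v = √(a·r).
a = 1.50 g₀ = 14.71 m/s²; r = 2790 ft = 850.4 m.
v = 111.8 m/s
111.8 m/s × (1 km/h / 0.2778 m/s) = 402.6 km/h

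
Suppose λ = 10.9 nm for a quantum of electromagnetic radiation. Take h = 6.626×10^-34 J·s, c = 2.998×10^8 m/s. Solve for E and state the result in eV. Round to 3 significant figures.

E is given directly by: E = hc/λ.
λ = 10.9 nm = 1.090×10^-8 m; h = 6.626×10^-34 J·s; c = 2.998×10^8 m/s.
E = 1.822×10^-17 J
1.822×10^-17 J × (1 eV / 1.602×10^-19 J) = 113.7 eV

114 eV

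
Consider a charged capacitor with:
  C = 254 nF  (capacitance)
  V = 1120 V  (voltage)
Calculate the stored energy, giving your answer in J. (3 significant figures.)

0.159 J

E is given directly by: E = ½CV².
C = 254 nF = 2.540×10^-7 F; V = 1120 V.
E = 0.1593 J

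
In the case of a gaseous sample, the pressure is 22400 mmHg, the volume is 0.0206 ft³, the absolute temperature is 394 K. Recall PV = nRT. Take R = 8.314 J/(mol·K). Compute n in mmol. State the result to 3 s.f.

From the ideal-gas law: n = PV/(RT).
P = 22400 mmHg = 2.986×10^6 Pa; V = 0.0206 ft³ = 5.833×10^-4 m³; T = 394 K; R = 8.314 J/(mol·K).
n = 0.5318 mol
0.5318 mol × (1 mmol / 0.001000 mol) = 531.8 mmol

532 mmol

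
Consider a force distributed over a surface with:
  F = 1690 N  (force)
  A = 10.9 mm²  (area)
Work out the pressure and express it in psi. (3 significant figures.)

22500 psi

P is given directly by: P = F/A.
F = 1690 N; A = 10.9 mm² = 1.090×10^-5 m².
P = 1.550×10^8 Pa  (the unit combination reduces to kg/(m·s²) = Pa)
1.550×10^8 Pa × (1 psi / 6895 Pa) = 22488 psi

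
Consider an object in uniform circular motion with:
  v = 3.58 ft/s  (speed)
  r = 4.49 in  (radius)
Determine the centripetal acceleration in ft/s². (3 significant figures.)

a is given directly by: a = v²/r.
v = 3.58 ft/s = 1.091 m/s; r = 4.49 in = 0.1140 m.
a = 10.44 m/s²
10.44 m/s² × (1 ft/s² / 0.3048 m/s²) = 34.25 ft/s²

34.3 ft/s²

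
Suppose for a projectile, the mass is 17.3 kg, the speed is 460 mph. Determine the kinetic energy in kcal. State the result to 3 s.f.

KE is given directly by: KE = ½mv².
m = 17.3 kg; v = 460 mph = 205.6 m/s.
KE = 3.658×10^5 J
3.658×10^5 J × (1 kcal / 4184 J) = 87.42 kcal

87.4 kcal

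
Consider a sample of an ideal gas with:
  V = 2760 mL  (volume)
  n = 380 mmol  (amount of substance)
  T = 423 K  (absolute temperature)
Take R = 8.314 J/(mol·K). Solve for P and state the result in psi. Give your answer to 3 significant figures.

From the ideal-gas law: P = nRT/V.
V = 2760 mL = 0.002760 m³; n = 380 mmol = 0.3800 mol; T = 423 K; R = 8.314 J/(mol·K).
P = 4.842×10^5 Pa  (the unit combination reduces to kg/(m·s²) = Pa)
4.842×10^5 Pa × (1 psi / 6895 Pa) = 70.23 psi

70.2 psi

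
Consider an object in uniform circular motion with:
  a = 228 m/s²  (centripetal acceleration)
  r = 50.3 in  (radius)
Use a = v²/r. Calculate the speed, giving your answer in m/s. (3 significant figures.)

Rearranging a = v²/r for v: v = √(a·r).
a = 228 m/s²; r = 50.3 in = 1.278 m.
v = 17.07 m/s

17.1 m/s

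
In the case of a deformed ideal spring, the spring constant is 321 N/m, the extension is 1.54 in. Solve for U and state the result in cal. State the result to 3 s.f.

0.0587 cal

Directly: U = ½kx².
k = 321 N/m; x = 1.54 in = 0.03912 m.
U = 0.2456 J
0.2456 J × (1 cal / 4.184 J) = 0.05869 cal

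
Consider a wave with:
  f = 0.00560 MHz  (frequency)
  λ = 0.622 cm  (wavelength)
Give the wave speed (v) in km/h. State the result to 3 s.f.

125 km/h

Directly: v = fλ.
f = 0.00560 MHz = 5600 Hz; λ = 0.622 cm = 0.006220 m.
v = 34.83 m/s
34.83 m/s × (1 km/h / 0.2778 m/s) = 125.4 km/h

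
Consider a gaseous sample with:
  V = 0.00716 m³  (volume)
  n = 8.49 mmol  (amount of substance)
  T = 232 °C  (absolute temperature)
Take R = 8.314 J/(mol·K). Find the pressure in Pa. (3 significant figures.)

Directly: P = nRT/V.
V = 0.00716 m³; n = 8.49 mmol = 0.008490 mol; T = 232 °C = 505.1 K; R = 8.314 J/(mol·K).
P = 4980 Pa

4980 Pa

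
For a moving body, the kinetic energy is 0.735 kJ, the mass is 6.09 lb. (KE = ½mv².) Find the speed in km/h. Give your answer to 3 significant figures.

83.0 km/h

Rearranging KE = ½mv² for v: v = √(2·KE/m).
KE = 0.735 kJ = 735.0 J; m = 6.09 lb = 2.762 kg.
v = 23.07 m/s
23.07 m/s × (1 km/h / 0.2778 m/s) = 83.05 km/h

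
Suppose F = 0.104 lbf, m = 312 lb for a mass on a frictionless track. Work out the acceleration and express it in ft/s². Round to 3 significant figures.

From Newton's second law: a = F/m.
F = 0.104 lbf = 0.4626 N; m = 312 lb = 141.5 kg.
a = 0.003269 m/s²
0.003269 m/s² × (1 ft/s² / 0.3048 m/s²) = 0.01072 ft/s²

0.0107 ft/s²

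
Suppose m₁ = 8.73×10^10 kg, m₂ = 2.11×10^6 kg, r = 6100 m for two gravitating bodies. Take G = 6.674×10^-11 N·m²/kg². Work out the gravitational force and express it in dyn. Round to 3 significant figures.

From Newton's law of gravitation: F = Gm₁m₂/r².
m₁ = 8.73×10^10 kg; m₂ = 2.11×10^6 kg; r = 6100 m; G = 6.674×10^-11 N·m²/kg².
F = 0.3304 N
0.3304 N × (1 dyn / 1.000×10^-5 N) = 33039 dyn

33000 dyn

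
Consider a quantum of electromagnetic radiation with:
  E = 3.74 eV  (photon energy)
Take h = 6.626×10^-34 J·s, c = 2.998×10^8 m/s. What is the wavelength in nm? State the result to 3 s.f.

Rearranging: λ = hc/E.
E = 3.74 eV = 5.992×10^-19 J; h = 6.626×10^-34 J·s; c = 2.998×10^8 m/s.
λ = 3.315×10^-7 m
3.315×10^-7 m × (1 nm / 1.000×10^-9 m) = 331.5 nm

332 nm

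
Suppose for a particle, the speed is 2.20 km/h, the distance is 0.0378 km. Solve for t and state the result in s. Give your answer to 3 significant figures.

Solving v = d/t for t: t = d/v.
v = 2.20 km/h = 0.6111 m/s; d = 0.0378 km = 37.80 m.
t = 61.85 s

61.9 s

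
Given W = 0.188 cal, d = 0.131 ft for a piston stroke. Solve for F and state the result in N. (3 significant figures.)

Solving W = F·d for F: F = W/d.
W = 0.188 cal = 0.7866 J; d = 0.131 ft = 0.03993 m.
F = 19.70 N  (the unit combination reduces to kg·m/s² = N)

19.7 N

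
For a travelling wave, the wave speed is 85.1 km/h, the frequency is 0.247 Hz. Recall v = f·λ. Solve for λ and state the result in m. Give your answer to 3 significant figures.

95.7 m

Rearranging v = f·λ for λ: λ = v/f.
v = 85.1 km/h = 23.64 m/s; f = 0.247 Hz.
λ = 95.70 m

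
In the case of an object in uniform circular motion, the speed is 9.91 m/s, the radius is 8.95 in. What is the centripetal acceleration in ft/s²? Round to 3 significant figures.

Directly: a = v²/r.
v = 9.91 m/s; r = 8.95 in = 0.2273 m.
a = 432.0 m/s²
432.0 m/s² × (1 ft/s² / 0.3048 m/s²) = 1417 ft/s²

1420 ft/s²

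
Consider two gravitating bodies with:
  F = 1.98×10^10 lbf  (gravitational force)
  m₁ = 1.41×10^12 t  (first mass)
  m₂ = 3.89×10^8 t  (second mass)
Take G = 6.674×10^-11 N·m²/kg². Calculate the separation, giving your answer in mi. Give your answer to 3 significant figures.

0.401 mi

Rearranging: r = √(G·m₁m₂/F).
F = 1.98×10^10 lbf = 8.807×10^10 N; m₁ = 1.41×10^12 t = 1.410×10^15 kg; m₂ = 3.89×10^8 t = 3.890×10^11 kg; G = 6.674×10^-11 N·m²/kg².
r = 644.7 m
644.7 m × (1 mi / 1609 m) = 0.4006 mi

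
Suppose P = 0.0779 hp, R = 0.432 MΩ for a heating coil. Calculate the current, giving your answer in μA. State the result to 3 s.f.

11600 μA

Solving P = I²R for I: I = √(P/R).
P = 0.0779 hp = 58.09 W; R = 0.432 MΩ = 4.320×10^5 Ω.
I = 0.01160 A
0.01160 A × (1 μA / 1.000×10^-6 A) = 11596 μA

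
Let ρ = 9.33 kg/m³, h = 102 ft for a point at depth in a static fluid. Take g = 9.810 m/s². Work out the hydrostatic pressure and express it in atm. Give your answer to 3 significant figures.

Directly: P = ρgh.
ρ = 9.33 kg/m³; h = 102 ft = 31.09 m; g = 9.810 m/s².
P = 2846 Pa
2846 Pa × (1 atm / 1.013×10^5 Pa) = 0.02808 atm

0.0281 atm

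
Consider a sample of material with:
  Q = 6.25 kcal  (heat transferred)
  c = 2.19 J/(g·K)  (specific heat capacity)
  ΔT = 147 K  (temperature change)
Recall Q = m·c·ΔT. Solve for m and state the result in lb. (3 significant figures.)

0.179 lb

Solving Q = m·c·ΔT for m: m = Q/(c·ΔT).
Q = 6.25 kcal = 26150 J; c = 2.19 J/(g·K) = 2190 J/(kg·K); ΔT = 147 K.
m = 0.08123 kg
0.08123 kg × (1 lb / 0.4536 kg) = 0.1791 lb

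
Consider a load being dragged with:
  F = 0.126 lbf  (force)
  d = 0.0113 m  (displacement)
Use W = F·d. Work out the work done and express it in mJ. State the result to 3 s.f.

Directly: W = F·d.
F = 0.126 lbf = 0.5605 N; d = 0.0113 m.
W = 0.006333 J
0.006333 J × (1 mJ / 0.001000 J) = 6.333 mJ

6.33 mJ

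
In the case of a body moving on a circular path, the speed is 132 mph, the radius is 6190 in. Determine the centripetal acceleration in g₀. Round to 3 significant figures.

2.26 g₀

a is given directly by: a = v²/r.
v = 132 mph = 59.01 m/s; r = 6190 in = 157.2 m.
a = 22.15 m/s²
22.15 m/s² × (1 g₀ / 9.807 m/s²) = 2.258 g₀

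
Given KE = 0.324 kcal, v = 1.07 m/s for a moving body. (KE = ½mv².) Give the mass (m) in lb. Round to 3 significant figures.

5220 lb

Rearranging: m = 2·KE/v².
KE = 0.324 kcal = 1356 J; v = 1.07 m/s.
m = 2368 kg
2368 kg × (1 lb / 0.4536 kg) = 5221 lb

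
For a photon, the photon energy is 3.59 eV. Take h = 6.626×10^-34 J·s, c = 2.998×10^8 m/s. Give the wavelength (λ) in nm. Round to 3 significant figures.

345 nm

Rearranging E = h·c/λ for λ: λ = hc/E.
E = 3.59 eV = 5.752×10^-19 J; h = 6.626×10^-34 J·s; c = 2.998×10^8 m/s.
λ = 3.454×10^-7 m
3.454×10^-7 m × (1 nm / 1.000×10^-9 m) = 345.4 nm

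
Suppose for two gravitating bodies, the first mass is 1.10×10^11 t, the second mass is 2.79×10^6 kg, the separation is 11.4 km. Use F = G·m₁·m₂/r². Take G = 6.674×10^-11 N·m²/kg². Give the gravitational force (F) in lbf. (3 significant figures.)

F is given directly by: F = Gm₁m₂/r².
m₁ = 1.10×10^11 t = 1.100×10^14 kg; m₂ = 2.79×10^6 kg; r = 11.4 km = 11400 m; G = 6.674×10^-11 N·m²/kg².
F = 157.6 N  (the unit combination reduces to kg·m/s² = N)
157.6 N × (1 lbf / 4.448 N) = 35.43 lbf

35.4 lbf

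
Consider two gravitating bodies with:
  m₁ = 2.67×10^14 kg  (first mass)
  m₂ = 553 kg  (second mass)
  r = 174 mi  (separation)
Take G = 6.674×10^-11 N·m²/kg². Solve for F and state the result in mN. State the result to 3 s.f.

F is given directly by: F = Gm₁m₂/r².
m₁ = 2.67×10^14 kg; m₂ = 553 kg; r = 174 mi = 2.800×10^5 m; G = 6.674×10^-11 N·m²/kg².
F = 1.257×10^-4 N
1.257×10^-4 N × (1 mN / 0.001000 N) = 0.1257 mN

0.126 mN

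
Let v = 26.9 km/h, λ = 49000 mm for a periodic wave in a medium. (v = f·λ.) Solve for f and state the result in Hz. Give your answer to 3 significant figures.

Rearranging: f = v/λ.
v = 26.9 km/h = 7.472 m/s; λ = 49000 mm = 49.00 m.
f = 0.1525 Hz

0.152 Hz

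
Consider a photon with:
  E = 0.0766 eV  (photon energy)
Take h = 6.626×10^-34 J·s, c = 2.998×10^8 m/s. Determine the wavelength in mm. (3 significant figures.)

Rearranging E = h·c/λ for λ: λ = hc/E.
E = 0.0766 eV = 1.227×10^-20 J; h = 6.626×10^-34 J·s; c = 2.998×10^8 m/s.
λ = 1.619×10^-5 m
1.619×10^-5 m × (1 mm / 0.001000 m) = 0.01619 mm

0.0162 mm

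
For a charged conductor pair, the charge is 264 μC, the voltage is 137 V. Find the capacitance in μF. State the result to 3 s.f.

1.93 μF

Directly: C = Q/V.
Q = 264 μC = 2.640×10^-4 C; V = 137 V.
C = 1.927×10^-6 F
1.927×10^-6 F × (1 μF / 1.000×10^-6 F) = 1.927 μF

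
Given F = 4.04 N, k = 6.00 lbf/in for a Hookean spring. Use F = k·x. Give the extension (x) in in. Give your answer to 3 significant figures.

Rearranging: x = F/k.
F = 4.04 N; k = 6.00 lbf/in = 1051 N/m.
x = 0.003845 m
0.003845 m × (1 in / 0.02540 m) = 0.1514 in

0.151 in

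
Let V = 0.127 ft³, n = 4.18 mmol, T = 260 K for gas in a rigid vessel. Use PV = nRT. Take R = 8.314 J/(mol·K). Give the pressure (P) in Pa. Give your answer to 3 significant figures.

2510 Pa

P is given directly by: P = nRT/V.
V = 0.127 ft³ = 0.003596 m³; n = 4.18 mmol = 0.004180 mol; T = 260 K; R = 8.314 J/(mol·K).
P = 2513 Pa  (the unit combination reduces to kg/(m·s²) = Pa)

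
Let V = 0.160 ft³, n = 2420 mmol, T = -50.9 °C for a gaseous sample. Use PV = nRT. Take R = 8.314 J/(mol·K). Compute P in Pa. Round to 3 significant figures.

9.87×10^5 Pa

From the ideal-gas law: P = nRT/V.
V = 0.160 ft³ = 0.004531 m³; n = 2420 mmol = 2.420 mol; T = -50.9 °C = 222.2 K; R = 8.314 J/(mol·K).
P = 9.870×10^5 Pa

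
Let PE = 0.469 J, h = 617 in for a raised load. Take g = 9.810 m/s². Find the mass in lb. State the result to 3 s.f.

Rearranging PE = m·g·h for m: m = PE/(g·h).
PE = 0.469 J; h = 617 in = 15.67 m; g = 9.810 m/s².
m = 0.003051 kg
0.003051 kg × (1 lb / 0.4536 kg) = 0.006725 lb

0.00673 lb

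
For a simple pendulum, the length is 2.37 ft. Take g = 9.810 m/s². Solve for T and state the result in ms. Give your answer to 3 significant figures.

1710 ms

Directly: T = 2π√(L/g).
L = 2.37 ft = 0.7224 m; g = 9.810 m/s².
T = 1.705 s
1.705 s × (1 ms / 0.001000 s) = 1705 ms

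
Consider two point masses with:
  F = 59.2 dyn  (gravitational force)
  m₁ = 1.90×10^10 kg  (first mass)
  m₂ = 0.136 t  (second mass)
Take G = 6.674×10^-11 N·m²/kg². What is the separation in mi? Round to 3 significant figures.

Rearranging: r = √(G·m₁m₂/F).
F = 59.2 dyn = 5.920×10^-4 N; m₁ = 1.90×10^10 kg; m₂ = 0.136 t = 136.0 kg; G = 6.674×10^-11 N·m²/kg².
r = 539.7 m
539.7 m × (1 mi / 1609 m) = 0.3354 mi

0.335 mi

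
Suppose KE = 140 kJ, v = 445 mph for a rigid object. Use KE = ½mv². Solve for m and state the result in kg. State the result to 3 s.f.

7.08 kg

Solving KE = ½mv² for m: m = 2·KE/v².
KE = 140 kJ = 1.400×10^5 J; v = 445 mph = 198.9 m/s.
m = 7.075 kg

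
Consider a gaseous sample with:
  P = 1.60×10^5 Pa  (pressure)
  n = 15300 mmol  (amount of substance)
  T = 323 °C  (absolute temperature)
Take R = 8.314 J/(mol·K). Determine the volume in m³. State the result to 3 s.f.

From the ideal-gas law: V = nRT/P.
P = 1.60×10^5 Pa; n = 15300 mmol = 15.30 mol; T = 323 °C = 596.1 K; R = 8.314 J/(mol·K).
V = 0.4740 m³

0.474 m³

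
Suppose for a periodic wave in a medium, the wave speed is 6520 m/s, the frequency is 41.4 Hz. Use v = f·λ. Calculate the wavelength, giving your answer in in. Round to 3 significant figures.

6200 in

Solving v = f·λ for λ: λ = v/f.
v = 6520 m/s; f = 41.4 Hz.
λ = 157.5 m
157.5 m × (1 in / 0.02540 m) = 6200 in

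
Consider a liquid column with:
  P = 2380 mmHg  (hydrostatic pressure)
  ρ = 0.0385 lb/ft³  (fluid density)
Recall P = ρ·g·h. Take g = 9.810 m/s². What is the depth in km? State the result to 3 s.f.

Rearranging P = ρ·g·h for h: h = P/(ρ·g).
P = 2380 mmHg = 3.173×10^5 Pa; ρ = 0.0385 lb/ft³ = 0.6167 kg/m³; g = 9.810 m/s².
h = 52448 m
52448 m × (1 km / 1000 m) = 52.45 km

52.4 km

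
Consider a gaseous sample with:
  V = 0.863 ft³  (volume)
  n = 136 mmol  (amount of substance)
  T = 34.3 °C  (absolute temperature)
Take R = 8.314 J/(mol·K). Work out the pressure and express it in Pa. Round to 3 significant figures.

From the ideal-gas law: P = nRT/V.
V = 0.863 ft³ = 0.02444 m³; n = 136 mmol = 0.1360 mol; T = 34.3 °C = 307.4 K; R = 8.314 J/(mol·K).
P = 14226 Pa

14200 Pa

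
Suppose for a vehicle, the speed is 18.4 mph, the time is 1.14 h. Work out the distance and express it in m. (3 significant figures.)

Solving v = d/t for d: d = v·t.
v = 18.4 mph = 8.226 m/s; t = 1.14 h = 4104 s.
d = 33758 m

33800 m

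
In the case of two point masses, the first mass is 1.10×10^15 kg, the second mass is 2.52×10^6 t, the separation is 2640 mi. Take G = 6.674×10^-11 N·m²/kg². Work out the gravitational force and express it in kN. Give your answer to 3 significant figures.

0.0102 kN

From Newton's law of gravitation: F = Gm₁m₂/r².
m₁ = 1.10×10^15 kg; m₂ = 2.52×10^6 t = 2.520×10^9 kg; r = 2640 mi = 4.249×10^6 m; G = 6.674×10^-11 N·m²/kg².
F = 10.25 N  (the unit combination reduces to kg·m/s² = N)
10.25 N × (1 kN / 1000 N) = 0.01025 kN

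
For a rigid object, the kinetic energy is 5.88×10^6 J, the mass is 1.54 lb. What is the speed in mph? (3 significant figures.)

Rearranging: v = √(2·KE/m).
KE = 5.88×10^6 J; m = 1.54 lb = 0.6985 kg.
v = 4103 m/s
4103 m/s × (1 mph / 0.4470 m/s) = 9178 mph

9180 mph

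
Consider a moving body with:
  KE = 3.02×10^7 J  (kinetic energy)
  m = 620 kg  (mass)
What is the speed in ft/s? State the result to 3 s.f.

1020 ft/s

Rearranging: v = √(2·KE/m).
KE = 3.02×10^7 J; m = 620 kg.
v = 312.1 m/s
312.1 m/s × (1 ft/s / 0.3048 m/s) = 1024 ft/s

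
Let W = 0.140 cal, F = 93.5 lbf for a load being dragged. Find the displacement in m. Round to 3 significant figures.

0.00141 m

Rearranging W = F·d for d: d = W/F.
W = 0.140 cal = 0.5858 J; F = 93.5 lbf = 415.9 N.
d = 0.001408 m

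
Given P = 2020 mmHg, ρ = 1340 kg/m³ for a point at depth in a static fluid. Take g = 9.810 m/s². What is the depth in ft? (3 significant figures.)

Rearranging: h = P/(ρ·g).
P = 2020 mmHg = 2.693×10^5 Pa; ρ = 1340 kg/m³; g = 9.810 m/s².
h = 20.49 m
20.49 m × (1 ft / 0.3048 m) = 67.21 ft

67.2 ft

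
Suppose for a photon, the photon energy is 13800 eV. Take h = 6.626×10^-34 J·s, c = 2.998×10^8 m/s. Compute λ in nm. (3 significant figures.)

Solving E = h·c/λ for λ: λ = hc/E.
E = 13800 eV = 2.211×10^-15 J; h = 6.626×10^-34 J·s; c = 2.998×10^8 m/s.
λ = 8.984×10^-11 m
8.984×10^-11 m × (1 nm / 1.000×10^-9 m) = 0.08984 nm

0.0898 nm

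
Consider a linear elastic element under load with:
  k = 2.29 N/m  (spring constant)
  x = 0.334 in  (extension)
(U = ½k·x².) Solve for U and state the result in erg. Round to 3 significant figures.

824 erg

Directly: U = ½kx².
k = 2.29 N/m; x = 0.334 in = 0.008484 m.
U = 8.241×10^-5 J
8.241×10^-5 J × (1 erg / 1.000×10^-7 J) = 824.1 erg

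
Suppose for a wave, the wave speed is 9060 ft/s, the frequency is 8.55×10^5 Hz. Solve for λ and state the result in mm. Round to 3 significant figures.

Solving v = f·λ for λ: λ = v/f.
v = 9060 ft/s = 2761 m/s; f = 8.55×10^5 Hz.
λ = 0.003230 m
0.003230 m × (1 mm / 0.001000 m) = 3.230 mm

3.23 mm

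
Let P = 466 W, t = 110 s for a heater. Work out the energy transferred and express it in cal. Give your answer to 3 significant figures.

Rearranging: W = P·t.
P = 466 W; t = 110 s.
W = 51260 J  (the unit combination reduces to kg·m²/s² = J)
51260 J × (1 cal / 4.184 J) = 12251 cal

12300 cal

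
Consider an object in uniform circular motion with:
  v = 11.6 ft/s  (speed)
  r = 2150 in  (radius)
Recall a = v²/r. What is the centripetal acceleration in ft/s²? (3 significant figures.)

0.751 ft/s²

Directly: a = v²/r.
v = 11.6 ft/s = 3.536 m/s; r = 2150 in = 54.61 m.
a = 0.2289 m/s²
0.2289 m/s² × (1 ft/s² / 0.3048 m/s²) = 0.7510 ft/s²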